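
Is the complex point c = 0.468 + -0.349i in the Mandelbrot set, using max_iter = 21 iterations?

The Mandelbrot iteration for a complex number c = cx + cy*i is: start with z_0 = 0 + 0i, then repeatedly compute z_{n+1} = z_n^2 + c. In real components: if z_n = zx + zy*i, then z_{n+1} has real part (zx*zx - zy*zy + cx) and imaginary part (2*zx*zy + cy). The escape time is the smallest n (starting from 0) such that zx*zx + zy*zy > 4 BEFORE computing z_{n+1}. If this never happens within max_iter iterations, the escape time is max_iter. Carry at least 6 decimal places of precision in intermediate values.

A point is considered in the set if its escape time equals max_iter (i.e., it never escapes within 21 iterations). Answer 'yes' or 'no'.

Answer: no

Derivation:
z_0 = 0 + 0i, c = 0.4680 + -0.3490i
Iter 1: z = 0.4680 + -0.3490i, |z|^2 = 0.3408
Iter 2: z = 0.5652 + -0.6757i, |z|^2 = 0.7760
Iter 3: z = 0.3310 + -1.1128i, |z|^2 = 1.3479
Iter 4: z = -0.6608 + -1.0856i, |z|^2 = 1.6151
Iter 5: z = -0.2738 + 1.0857i, |z|^2 = 1.2537
Iter 6: z = -0.6357 + -0.9436i, |z|^2 = 1.2945
Iter 7: z = -0.0182 + 0.8507i, |z|^2 = 0.7241
Iter 8: z = -0.2554 + -0.3799i, |z|^2 = 0.2096
Iter 9: z = 0.3889 + -0.1549i, |z|^2 = 0.1753
Iter 10: z = 0.5952 + -0.4695i, |z|^2 = 0.5748
Iter 11: z = 0.6019 + -0.9080i, |z|^2 = 1.1866
Iter 12: z = 0.0059 + -1.4419i, |z|^2 = 2.0792
Iter 13: z = -1.6112 + -0.3659i, |z|^2 = 2.7298
Iter 14: z = 2.9300 + 0.8301i, |z|^2 = 9.2740
Escaped at iteration 14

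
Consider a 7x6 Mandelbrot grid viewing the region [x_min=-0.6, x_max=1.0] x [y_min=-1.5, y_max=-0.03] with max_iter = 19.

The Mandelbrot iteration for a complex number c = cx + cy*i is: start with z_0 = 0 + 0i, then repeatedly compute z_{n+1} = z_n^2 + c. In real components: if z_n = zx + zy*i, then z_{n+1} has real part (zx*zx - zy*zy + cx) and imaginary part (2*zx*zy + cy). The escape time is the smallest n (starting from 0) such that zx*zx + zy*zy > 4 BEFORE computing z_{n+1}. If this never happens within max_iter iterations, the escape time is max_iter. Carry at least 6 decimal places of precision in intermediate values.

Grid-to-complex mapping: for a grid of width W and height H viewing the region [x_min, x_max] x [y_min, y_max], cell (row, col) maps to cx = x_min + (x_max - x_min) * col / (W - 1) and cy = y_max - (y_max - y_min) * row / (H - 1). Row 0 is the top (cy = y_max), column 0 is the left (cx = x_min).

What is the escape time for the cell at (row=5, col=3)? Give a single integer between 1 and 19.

z_0 = 0 + 0i, c = 0.2000 + -1.5000i
Iter 1: z = 0.2000 + -1.5000i, |z|^2 = 2.2900
Iter 2: z = -2.0100 + -2.1000i, |z|^2 = 8.4501
Escaped at iteration 2

Answer: 2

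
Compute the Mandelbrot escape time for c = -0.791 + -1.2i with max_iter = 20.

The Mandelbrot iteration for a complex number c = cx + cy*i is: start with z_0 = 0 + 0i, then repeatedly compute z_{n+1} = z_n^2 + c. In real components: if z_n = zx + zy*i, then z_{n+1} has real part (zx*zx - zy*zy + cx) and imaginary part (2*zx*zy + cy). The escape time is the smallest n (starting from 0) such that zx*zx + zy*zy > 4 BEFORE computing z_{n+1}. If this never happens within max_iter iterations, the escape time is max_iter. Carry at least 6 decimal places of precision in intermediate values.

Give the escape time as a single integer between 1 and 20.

Answer: 3

Derivation:
z_0 = 0 + 0i, c = -0.7910 + -1.2000i
Iter 1: z = -0.7910 + -1.2000i, |z|^2 = 2.0657
Iter 2: z = -1.6053 + 0.6984i, |z|^2 = 3.0648
Iter 3: z = 1.2983 + -3.4423i, |z|^2 = 13.5350
Escaped at iteration 3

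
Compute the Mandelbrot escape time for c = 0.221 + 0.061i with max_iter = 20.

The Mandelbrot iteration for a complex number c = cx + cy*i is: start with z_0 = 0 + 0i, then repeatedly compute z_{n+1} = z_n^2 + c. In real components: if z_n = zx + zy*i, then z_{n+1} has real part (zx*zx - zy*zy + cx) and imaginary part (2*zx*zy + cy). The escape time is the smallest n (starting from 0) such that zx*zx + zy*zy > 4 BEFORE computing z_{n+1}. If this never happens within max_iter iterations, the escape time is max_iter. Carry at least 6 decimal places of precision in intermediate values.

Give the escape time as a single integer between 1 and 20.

Answer: 20

Derivation:
z_0 = 0 + 0i, c = 0.2210 + 0.0610i
Iter 1: z = 0.2210 + 0.0610i, |z|^2 = 0.0526
Iter 2: z = 0.2661 + 0.0880i, |z|^2 = 0.0786
Iter 3: z = 0.2841 + 0.1078i, |z|^2 = 0.0923
Iter 4: z = 0.2901 + 0.1223i, |z|^2 = 0.0991
Iter 5: z = 0.2902 + 0.1319i, |z|^2 = 0.1016
Iter 6: z = 0.2878 + 0.1376i, |z|^2 = 0.1018
Iter 7: z = 0.2849 + 0.1402i, |z|^2 = 0.1008
Iter 8: z = 0.2825 + 0.1409i, |z|^2 = 0.0997
Iter 9: z = 0.2810 + 0.1406i, |z|^2 = 0.0987
Iter 10: z = 0.2802 + 0.1400i, |z|^2 = 0.0981
Iter 11: z = 0.2799 + 0.1395i, |z|^2 = 0.0978
Iter 12: z = 0.2799 + 0.1391i, |z|^2 = 0.0977
Iter 13: z = 0.2800 + 0.1388i, |z|^2 = 0.0977
Iter 14: z = 0.2801 + 0.1388i, |z|^2 = 0.0977
Iter 15: z = 0.2802 + 0.1387i, |z|^2 = 0.0978
Iter 16: z = 0.2803 + 0.1388i, |z|^2 = 0.0978
Iter 17: z = 0.2803 + 0.1388i, |z|^2 = 0.0978
Iter 18: z = 0.2803 + 0.1388i, |z|^2 = 0.0978
Iter 19: z = 0.2803 + 0.1388i, |z|^2 = 0.0978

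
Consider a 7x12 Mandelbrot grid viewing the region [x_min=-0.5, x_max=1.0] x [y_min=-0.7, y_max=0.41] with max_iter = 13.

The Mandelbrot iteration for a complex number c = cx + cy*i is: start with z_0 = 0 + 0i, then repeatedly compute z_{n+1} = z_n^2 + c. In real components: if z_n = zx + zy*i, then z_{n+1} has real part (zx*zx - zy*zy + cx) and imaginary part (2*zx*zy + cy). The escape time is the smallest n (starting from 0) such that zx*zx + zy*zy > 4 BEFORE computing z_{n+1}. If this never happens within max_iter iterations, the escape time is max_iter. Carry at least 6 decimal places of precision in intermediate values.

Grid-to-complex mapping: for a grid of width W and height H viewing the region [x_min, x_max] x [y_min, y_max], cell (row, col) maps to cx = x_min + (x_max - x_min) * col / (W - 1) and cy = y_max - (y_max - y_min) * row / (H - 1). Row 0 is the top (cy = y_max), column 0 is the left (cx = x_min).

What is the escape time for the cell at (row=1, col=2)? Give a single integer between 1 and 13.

Answer: 13

Derivation:
z_0 = 0 + 0i, c = 0.0000 + 0.3091i
Iter 1: z = 0.0000 + 0.3091i, |z|^2 = 0.0955
Iter 2: z = -0.0955 + 0.3091i, |z|^2 = 0.1047
Iter 3: z = -0.0864 + 0.2500i, |z|^2 = 0.0700
Iter 4: z = -0.0550 + 0.2659i, |z|^2 = 0.0737
Iter 5: z = -0.0677 + 0.2798i, |z|^2 = 0.0829
Iter 6: z = -0.0737 + 0.2712i, |z|^2 = 0.0790
Iter 7: z = -0.0681 + 0.2691i, |z|^2 = 0.0771
Iter 8: z = -0.0678 + 0.2724i, |z|^2 = 0.0788
Iter 9: z = -0.0696 + 0.2722i, |z|^2 = 0.0789
Iter 10: z = -0.0692 + 0.2712i, |z|^2 = 0.0783
Iter 11: z = -0.0688 + 0.2715i, |z|^2 = 0.0785
Iter 12: z = -0.0690 + 0.2718i, |z|^2 = 0.0786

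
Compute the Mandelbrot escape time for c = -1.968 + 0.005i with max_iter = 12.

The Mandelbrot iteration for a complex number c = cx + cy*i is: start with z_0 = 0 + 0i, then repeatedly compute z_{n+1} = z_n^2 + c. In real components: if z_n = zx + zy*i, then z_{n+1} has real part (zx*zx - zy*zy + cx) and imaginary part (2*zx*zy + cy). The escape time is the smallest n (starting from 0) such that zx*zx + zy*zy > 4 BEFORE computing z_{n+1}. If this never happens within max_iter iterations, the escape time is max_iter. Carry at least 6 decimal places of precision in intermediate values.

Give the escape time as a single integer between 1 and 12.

Answer: 7

Derivation:
z_0 = 0 + 0i, c = -1.9680 + 0.0050i
Iter 1: z = -1.9680 + 0.0050i, |z|^2 = 3.8730
Iter 2: z = 1.9050 + -0.0147i, |z|^2 = 3.6292
Iter 3: z = 1.6608 + -0.0509i, |z|^2 = 2.7609
Iter 4: z = 0.7877 + -0.1642i, |z|^2 = 0.6474
Iter 5: z = -1.3745 + -0.2536i, |z|^2 = 1.9536
Iter 6: z = -0.1431 + 0.7022i, |z|^2 = 0.5136
Iter 7: z = -2.4407 + -0.1959i, |z|^2 = 5.9953
Escaped at iteration 7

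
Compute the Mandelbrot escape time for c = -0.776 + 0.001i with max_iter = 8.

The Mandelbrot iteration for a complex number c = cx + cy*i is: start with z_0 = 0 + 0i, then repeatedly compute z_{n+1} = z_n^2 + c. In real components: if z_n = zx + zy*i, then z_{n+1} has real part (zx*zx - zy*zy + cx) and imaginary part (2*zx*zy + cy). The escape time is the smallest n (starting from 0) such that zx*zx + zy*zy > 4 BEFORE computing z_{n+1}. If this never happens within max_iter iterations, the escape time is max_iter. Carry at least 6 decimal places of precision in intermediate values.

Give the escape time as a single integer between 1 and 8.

z_0 = 0 + 0i, c = -0.7760 + 0.0010i
Iter 1: z = -0.7760 + 0.0010i, |z|^2 = 0.6022
Iter 2: z = -0.1738 + -0.0006i, |z|^2 = 0.0302
Iter 3: z = -0.7458 + 0.0012i, |z|^2 = 0.5562
Iter 4: z = -0.2198 + -0.0008i, |z|^2 = 0.0483
Iter 5: z = -0.7277 + 0.0013i, |z|^2 = 0.5295
Iter 6: z = -0.2465 + -0.0010i, |z|^2 = 0.0608
Iter 7: z = -0.7153 + 0.0015i, |z|^2 = 0.5116

Answer: 8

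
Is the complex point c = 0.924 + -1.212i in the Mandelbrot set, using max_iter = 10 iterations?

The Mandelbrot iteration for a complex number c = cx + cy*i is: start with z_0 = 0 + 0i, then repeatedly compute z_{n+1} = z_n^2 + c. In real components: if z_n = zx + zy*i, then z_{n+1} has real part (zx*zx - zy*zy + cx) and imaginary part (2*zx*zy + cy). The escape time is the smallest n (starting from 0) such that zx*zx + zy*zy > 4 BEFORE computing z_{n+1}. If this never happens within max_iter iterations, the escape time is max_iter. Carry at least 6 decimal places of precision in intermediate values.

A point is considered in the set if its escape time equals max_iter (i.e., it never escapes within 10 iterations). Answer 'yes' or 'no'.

z_0 = 0 + 0i, c = 0.9240 + -1.2120i
Iter 1: z = 0.9240 + -1.2120i, |z|^2 = 2.3227
Iter 2: z = 0.3088 + -3.4518i, |z|^2 = 12.0101
Escaped at iteration 2

Answer: no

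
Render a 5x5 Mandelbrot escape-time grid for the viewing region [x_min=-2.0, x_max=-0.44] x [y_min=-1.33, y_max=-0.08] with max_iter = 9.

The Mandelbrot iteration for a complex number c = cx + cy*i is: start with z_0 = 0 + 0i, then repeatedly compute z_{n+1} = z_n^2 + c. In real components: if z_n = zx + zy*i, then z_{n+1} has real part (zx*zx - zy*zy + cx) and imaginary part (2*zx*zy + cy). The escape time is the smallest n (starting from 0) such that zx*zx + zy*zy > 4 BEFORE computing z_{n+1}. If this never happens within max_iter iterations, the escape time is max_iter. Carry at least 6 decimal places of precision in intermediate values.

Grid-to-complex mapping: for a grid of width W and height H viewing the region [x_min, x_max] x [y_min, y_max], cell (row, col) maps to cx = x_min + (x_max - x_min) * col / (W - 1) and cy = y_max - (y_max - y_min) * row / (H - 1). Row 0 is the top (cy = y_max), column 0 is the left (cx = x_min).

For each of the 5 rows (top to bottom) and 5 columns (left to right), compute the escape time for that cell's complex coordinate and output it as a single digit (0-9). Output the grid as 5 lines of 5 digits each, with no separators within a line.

Answer: 16999
14879
13347
12334
11222

Derivation:
(row=0, col=0): c = -2.0000 + -0.0800i → escape time 1
(row=0, col=1): c = -1.6100 + -0.0800i → escape time 6
(row=0, col=2): c = -1.2200 + -0.0800i → escape time 9
(row=0, col=3): c = -0.8300 + -0.0800i → escape time 9
(row=0, col=4): c = -0.4400 + -0.0800i → escape time 9
(row=1, col=0): c = -2.0000 + -0.3925i → escape time 1
(row=1, col=1): c = -1.6100 + -0.3925i → escape time 4
(row=1, col=2): c = -1.2200 + -0.3925i → escape time 8
(row=1, col=3): c = -0.8300 + -0.3925i → escape time 7
(row=1, col=4): c = -0.4400 + -0.3925i → escape time 9
(row=2, col=0): c = -2.0000 + -0.7050i → escape time 1
(row=2, col=1): c = -1.6100 + -0.7050i → escape time 3
(row=2, col=2): c = -1.2200 + -0.7050i → escape time 3
(row=2, col=3): c = -0.8300 + -0.7050i → escape time 4
(row=2, col=4): c = -0.4400 + -0.7050i → escape time 7
(row=3, col=0): c = -2.0000 + -1.0175i → escape time 1
(row=3, col=1): c = -1.6100 + -1.0175i → escape time 2
(row=3, col=2): c = -1.2200 + -1.0175i → escape time 3
(row=3, col=3): c = -0.8300 + -1.0175i → escape time 3
(row=3, col=4): c = -0.4400 + -1.0175i → escape time 4
(row=4, col=0): c = -2.0000 + -1.3300i → escape time 1
(row=4, col=1): c = -1.6100 + -1.3300i → escape time 1
(row=4, col=2): c = -1.2200 + -1.3300i → escape time 2
(row=4, col=3): c = -0.8300 + -1.3300i → escape time 2
(row=4, col=4): c = -0.4400 + -1.3300i → escape time 2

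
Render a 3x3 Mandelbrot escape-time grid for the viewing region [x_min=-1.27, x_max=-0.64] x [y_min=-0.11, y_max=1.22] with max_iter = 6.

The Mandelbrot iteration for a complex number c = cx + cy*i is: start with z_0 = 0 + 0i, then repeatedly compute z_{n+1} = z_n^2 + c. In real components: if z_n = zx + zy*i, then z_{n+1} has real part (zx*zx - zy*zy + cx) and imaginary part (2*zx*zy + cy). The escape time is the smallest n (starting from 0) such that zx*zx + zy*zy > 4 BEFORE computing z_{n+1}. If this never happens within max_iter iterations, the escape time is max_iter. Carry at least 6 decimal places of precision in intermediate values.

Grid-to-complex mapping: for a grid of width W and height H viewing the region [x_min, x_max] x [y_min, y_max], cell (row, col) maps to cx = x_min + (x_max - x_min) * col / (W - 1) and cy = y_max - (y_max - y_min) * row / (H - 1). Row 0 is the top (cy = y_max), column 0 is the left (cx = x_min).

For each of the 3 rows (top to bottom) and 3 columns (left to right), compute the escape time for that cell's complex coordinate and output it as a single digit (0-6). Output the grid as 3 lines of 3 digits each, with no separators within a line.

Answer: 233
356
666

Derivation:
(row=0, col=0): c = -1.2700 + 1.2200i → escape time 2
(row=0, col=1): c = -0.9550 + 1.2200i → escape time 3
(row=0, col=2): c = -0.6400 + 1.2200i → escape time 3
(row=1, col=0): c = -1.2700 + 0.5550i → escape time 3
(row=1, col=1): c = -0.9550 + 0.5550i → escape time 5
(row=1, col=2): c = -0.6400 + 0.5550i → escape time 6
(row=2, col=0): c = -1.2700 + -0.1100i → escape time 6
(row=2, col=1): c = -0.9550 + -0.1100i → escape time 6
(row=2, col=2): c = -0.6400 + -0.1100i → escape time 6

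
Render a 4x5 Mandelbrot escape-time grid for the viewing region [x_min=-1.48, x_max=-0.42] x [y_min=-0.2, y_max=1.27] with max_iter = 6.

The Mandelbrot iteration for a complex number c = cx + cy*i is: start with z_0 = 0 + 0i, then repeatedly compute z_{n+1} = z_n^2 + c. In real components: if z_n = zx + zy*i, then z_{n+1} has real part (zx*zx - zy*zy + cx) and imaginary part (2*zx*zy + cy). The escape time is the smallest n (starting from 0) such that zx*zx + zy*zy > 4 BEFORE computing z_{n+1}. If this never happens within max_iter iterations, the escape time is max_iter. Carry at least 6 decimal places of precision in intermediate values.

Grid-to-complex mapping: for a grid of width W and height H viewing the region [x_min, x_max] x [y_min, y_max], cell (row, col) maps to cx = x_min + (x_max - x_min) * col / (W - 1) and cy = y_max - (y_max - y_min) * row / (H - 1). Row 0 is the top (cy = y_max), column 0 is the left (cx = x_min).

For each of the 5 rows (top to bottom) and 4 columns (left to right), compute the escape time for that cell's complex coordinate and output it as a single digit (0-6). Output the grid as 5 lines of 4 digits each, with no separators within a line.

Answer: 2233
3345
3566
5666
5666

Derivation:
(row=0, col=0): c = -1.4800 + 1.2700i → escape time 2
(row=0, col=1): c = -1.1267 + 1.2700i → escape time 2
(row=0, col=2): c = -0.7733 + 1.2700i → escape time 3
(row=0, col=3): c = -0.4200 + 1.2700i → escape time 3
(row=1, col=0): c = -1.4800 + 0.9025i → escape time 3
(row=1, col=1): c = -1.1267 + 0.9025i → escape time 3
(row=1, col=2): c = -0.7733 + 0.9025i → escape time 4
(row=1, col=3): c = -0.4200 + 0.9025i → escape time 5
(row=2, col=0): c = -1.4800 + 0.5350i → escape time 3
(row=2, col=1): c = -1.1267 + 0.5350i → escape time 5
(row=2, col=2): c = -0.7733 + 0.5350i → escape time 6
(row=2, col=3): c = -0.4200 + 0.5350i → escape time 6
(row=3, col=0): c = -1.4800 + 0.1675i → escape time 5
(row=3, col=1): c = -1.1267 + 0.1675i → escape time 6
(row=3, col=2): c = -0.7733 + 0.1675i → escape time 6
(row=3, col=3): c = -0.4200 + 0.1675i → escape time 6
(row=4, col=0): c = -1.4800 + -0.2000i → escape time 5
(row=4, col=1): c = -1.1267 + -0.2000i → escape time 6
(row=4, col=2): c = -0.7733 + -0.2000i → escape time 6
(row=4, col=3): c = -0.4200 + -0.2000i → escape time 6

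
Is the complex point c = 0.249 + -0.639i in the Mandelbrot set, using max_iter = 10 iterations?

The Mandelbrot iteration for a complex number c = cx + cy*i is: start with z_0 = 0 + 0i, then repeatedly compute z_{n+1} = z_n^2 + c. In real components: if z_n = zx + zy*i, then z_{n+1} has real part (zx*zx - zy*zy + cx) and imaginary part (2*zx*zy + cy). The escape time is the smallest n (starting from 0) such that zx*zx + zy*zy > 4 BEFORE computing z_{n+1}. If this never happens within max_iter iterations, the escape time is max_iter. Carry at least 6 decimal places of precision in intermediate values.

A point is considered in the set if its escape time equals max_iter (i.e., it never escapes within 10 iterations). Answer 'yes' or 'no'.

z_0 = 0 + 0i, c = 0.2490 + -0.6390i
Iter 1: z = 0.2490 + -0.6390i, |z|^2 = 0.4703
Iter 2: z = -0.0973 + -0.9572i, |z|^2 = 0.9257
Iter 3: z = -0.6578 + -0.4527i, |z|^2 = 0.6376
Iter 4: z = 0.4768 + -0.0434i, |z|^2 = 0.2292
Iter 5: z = 0.4744 + -0.6804i, |z|^2 = 0.6881
Iter 6: z = 0.0111 + -1.2846i, |z|^2 = 1.6504
Iter 7: z = -1.4012 + -0.6675i, |z|^2 = 2.4088
Iter 8: z = 1.7666 + 1.2316i, |z|^2 = 4.6379
Escaped at iteration 8

Answer: no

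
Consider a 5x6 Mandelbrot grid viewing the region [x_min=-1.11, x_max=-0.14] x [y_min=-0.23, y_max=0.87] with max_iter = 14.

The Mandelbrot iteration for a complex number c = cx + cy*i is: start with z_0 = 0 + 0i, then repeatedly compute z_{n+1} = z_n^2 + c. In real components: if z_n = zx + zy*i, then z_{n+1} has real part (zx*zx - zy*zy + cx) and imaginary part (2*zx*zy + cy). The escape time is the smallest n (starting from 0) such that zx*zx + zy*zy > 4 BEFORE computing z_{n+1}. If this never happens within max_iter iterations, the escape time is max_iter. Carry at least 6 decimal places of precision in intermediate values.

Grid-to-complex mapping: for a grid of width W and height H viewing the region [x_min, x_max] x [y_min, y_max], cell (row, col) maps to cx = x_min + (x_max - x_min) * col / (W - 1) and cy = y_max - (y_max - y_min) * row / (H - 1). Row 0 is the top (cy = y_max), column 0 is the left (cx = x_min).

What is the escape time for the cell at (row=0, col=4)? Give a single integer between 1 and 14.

Answer: 14

Derivation:
z_0 = 0 + 0i, c = -0.1400 + 0.8700i
Iter 1: z = -0.1400 + 0.8700i, |z|^2 = 0.7765
Iter 2: z = -0.8773 + 0.6264i, |z|^2 = 1.1620
Iter 3: z = 0.2373 + -0.2291i, |z|^2 = 0.1088
Iter 4: z = -0.1362 + 0.7613i, |z|^2 = 0.5981
Iter 5: z = -0.7010 + 0.6627i, |z|^2 = 0.9305
Iter 6: z = -0.0877 + -0.0591i, |z|^2 = 0.0112
Iter 7: z = -0.1358 + 0.8804i, |z|^2 = 0.7935
Iter 8: z = -0.8966 + 0.6309i, |z|^2 = 1.2019
Iter 9: z = 0.2658 + -0.2613i, |z|^2 = 0.1390
Iter 10: z = -0.1376 + 0.7311i, |z|^2 = 0.5534
Iter 11: z = -0.6555 + 0.6688i, |z|^2 = 0.8770
Iter 12: z = -0.1576 + -0.0068i, |z|^2 = 0.0249
Iter 13: z = -0.1152 + 0.8721i, |z|^2 = 0.7739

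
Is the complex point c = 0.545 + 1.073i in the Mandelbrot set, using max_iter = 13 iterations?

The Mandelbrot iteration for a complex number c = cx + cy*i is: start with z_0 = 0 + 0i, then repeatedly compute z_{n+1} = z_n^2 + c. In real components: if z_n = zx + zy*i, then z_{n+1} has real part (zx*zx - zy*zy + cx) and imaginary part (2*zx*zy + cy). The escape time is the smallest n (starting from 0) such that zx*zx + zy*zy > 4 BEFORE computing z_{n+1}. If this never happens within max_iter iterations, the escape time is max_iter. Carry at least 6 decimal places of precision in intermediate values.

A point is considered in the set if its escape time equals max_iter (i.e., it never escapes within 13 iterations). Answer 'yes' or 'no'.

Answer: no

Derivation:
z_0 = 0 + 0i, c = 0.5450 + 1.0730i
Iter 1: z = 0.5450 + 1.0730i, |z|^2 = 1.4484
Iter 2: z = -0.3093 + 2.2426i, |z|^2 = 5.1248
Escaped at iteration 2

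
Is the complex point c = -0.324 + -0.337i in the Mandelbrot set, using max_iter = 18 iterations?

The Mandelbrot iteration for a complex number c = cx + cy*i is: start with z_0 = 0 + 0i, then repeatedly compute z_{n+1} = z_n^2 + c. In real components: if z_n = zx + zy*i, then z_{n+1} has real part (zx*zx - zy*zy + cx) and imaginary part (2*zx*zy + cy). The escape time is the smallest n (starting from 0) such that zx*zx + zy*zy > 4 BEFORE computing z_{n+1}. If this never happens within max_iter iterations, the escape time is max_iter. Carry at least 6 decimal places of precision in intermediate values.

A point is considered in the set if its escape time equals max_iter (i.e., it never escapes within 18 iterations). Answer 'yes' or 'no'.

Answer: yes

Derivation:
z_0 = 0 + 0i, c = -0.3240 + -0.3370i
Iter 1: z = -0.3240 + -0.3370i, |z|^2 = 0.2185
Iter 2: z = -0.3326 + -0.1186i, |z|^2 = 0.1247
Iter 3: z = -0.2275 + -0.2581i, |z|^2 = 0.1183
Iter 4: z = -0.3389 + -0.2196i, |z|^2 = 0.1631
Iter 5: z = -0.2574 + -0.1882i, |z|^2 = 0.1017
Iter 6: z = -0.2932 + -0.2401i, |z|^2 = 0.1436
Iter 7: z = -0.2957 + -0.1962i, |z|^2 = 0.1259
Iter 8: z = -0.2750 + -0.2210i, |z|^2 = 0.1245
Iter 9: z = -0.2972 + -0.2155i, |z|^2 = 0.1347
Iter 10: z = -0.2821 + -0.2089i, |z|^2 = 0.1232
Iter 11: z = -0.2881 + -0.2191i, |z|^2 = 0.1310
Iter 12: z = -0.2890 + -0.2108i, |z|^2 = 0.1280
Iter 13: z = -0.2849 + -0.2152i, |z|^2 = 0.1275
Iter 14: z = -0.2891 + -0.2144i, |z|^2 = 0.1296
Iter 15: z = -0.2864 + -0.2130i, |z|^2 = 0.1274
Iter 16: z = -0.2874 + -0.2150i, |z|^2 = 0.1288
Iter 17: z = -0.2876 + -0.2134i, |z|^2 = 0.1283
Did not escape in 18 iterations → in set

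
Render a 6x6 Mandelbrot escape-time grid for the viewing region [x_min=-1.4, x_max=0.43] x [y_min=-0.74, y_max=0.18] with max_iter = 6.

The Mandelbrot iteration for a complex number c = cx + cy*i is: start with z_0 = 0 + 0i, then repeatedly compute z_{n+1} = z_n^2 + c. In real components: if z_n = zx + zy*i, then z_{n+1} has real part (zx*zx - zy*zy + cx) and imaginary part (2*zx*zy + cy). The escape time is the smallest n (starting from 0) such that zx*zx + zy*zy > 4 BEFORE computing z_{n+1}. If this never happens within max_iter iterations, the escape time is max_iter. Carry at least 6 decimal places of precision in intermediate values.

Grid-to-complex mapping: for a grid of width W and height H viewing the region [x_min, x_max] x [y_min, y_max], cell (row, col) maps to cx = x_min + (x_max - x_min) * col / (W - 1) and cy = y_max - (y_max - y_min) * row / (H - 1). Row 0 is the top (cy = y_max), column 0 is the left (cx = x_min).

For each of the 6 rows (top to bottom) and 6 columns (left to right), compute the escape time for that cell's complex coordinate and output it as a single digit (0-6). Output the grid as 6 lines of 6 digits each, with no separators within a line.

(row=0, col=0): c = -1.4000 + 0.1800i → escape time 6
(row=0, col=1): c = -1.0340 + 0.1800i → escape time 6
(row=0, col=2): c = -0.6680 + 0.1800i → escape time 6
(row=0, col=3): c = -0.3020 + 0.1800i → escape time 6
(row=0, col=4): c = 0.0640 + 0.1800i → escape time 6
(row=0, col=5): c = 0.4300 + 0.1800i → escape time 6
(row=1, col=0): c = -1.4000 + -0.0040i → escape time 6
(row=1, col=1): c = -1.0340 + -0.0040i → escape time 6
(row=1, col=2): c = -0.6680 + -0.0040i → escape time 6
(row=1, col=3): c = -0.3020 + -0.0040i → escape time 6
(row=1, col=4): c = 0.0640 + -0.0040i → escape time 6
(row=1, col=5): c = 0.4300 + -0.0040i → escape time 6
(row=2, col=0): c = -1.4000 + -0.1880i → escape time 6
(row=2, col=1): c = -1.0340 + -0.1880i → escape time 6
(row=2, col=2): c = -0.6680 + -0.1880i → escape time 6
(row=2, col=3): c = -0.3020 + -0.1880i → escape time 6
(row=2, col=4): c = 0.0640 + -0.1880i → escape time 6
(row=2, col=5): c = 0.4300 + -0.1880i → escape time 6
(row=3, col=0): c = -1.4000 + -0.3720i → escape time 5
(row=3, col=1): c = -1.0340 + -0.3720i → escape time 6
(row=3, col=2): c = -0.6680 + -0.3720i → escape time 6
(row=3, col=3): c = -0.3020 + -0.3720i → escape time 6
(row=3, col=4): c = 0.0640 + -0.3720i → escape time 6
(row=3, col=5): c = 0.4300 + -0.3720i → escape time 6
(row=4, col=0): c = -1.4000 + -0.5560i → escape time 3
(row=4, col=1): c = -1.0340 + -0.5560i → escape time 5
(row=4, col=2): c = -0.6680 + -0.5560i → escape time 6
(row=4, col=3): c = -0.3020 + -0.5560i → escape time 6
(row=4, col=4): c = 0.0640 + -0.5560i → escape time 6
(row=4, col=5): c = 0.4300 + -0.5560i → escape time 6
(row=5, col=0): c = -1.4000 + -0.7400i → escape time 3
(row=5, col=1): c = -1.0340 + -0.7400i → escape time 3
(row=5, col=2): c = -0.6680 + -0.7400i → escape time 5
(row=5, col=3): c = -0.3020 + -0.7400i → escape time 6
(row=5, col=4): c = 0.0640 + -0.7400i → escape time 6
(row=5, col=5): c = 0.4300 + -0.7400i → escape time 4

Answer: 666666
666666
666666
566666
356666
335664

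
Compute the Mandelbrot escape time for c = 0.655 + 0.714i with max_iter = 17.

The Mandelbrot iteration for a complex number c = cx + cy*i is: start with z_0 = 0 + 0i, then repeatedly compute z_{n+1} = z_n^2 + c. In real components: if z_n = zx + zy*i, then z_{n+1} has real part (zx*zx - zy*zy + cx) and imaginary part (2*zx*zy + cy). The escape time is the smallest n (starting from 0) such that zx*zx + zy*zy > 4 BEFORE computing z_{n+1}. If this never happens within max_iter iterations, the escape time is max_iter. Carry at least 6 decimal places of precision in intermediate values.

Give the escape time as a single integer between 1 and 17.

z_0 = 0 + 0i, c = 0.6550 + 0.7140i
Iter 1: z = 0.6550 + 0.7140i, |z|^2 = 0.9388
Iter 2: z = 0.5742 + 1.6493i, |z|^2 = 3.0501
Iter 3: z = -1.7356 + 2.6082i, |z|^2 = 9.8149
Escaped at iteration 3

Answer: 3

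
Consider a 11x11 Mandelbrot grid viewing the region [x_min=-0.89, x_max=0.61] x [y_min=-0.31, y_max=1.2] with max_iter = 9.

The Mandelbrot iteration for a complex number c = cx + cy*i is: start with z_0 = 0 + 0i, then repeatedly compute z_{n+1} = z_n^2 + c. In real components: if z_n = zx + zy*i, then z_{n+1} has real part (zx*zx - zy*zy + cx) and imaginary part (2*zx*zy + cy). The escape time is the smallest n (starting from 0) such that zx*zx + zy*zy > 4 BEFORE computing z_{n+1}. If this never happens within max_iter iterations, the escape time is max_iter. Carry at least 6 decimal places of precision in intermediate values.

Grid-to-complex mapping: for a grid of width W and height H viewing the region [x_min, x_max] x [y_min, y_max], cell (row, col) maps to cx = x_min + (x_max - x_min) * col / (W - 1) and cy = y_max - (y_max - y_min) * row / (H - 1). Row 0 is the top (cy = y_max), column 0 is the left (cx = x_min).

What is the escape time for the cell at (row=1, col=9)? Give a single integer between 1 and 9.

z_0 = 0 + 0i, c = 0.4600 + 1.0490i
Iter 1: z = 0.4600 + 1.0490i, |z|^2 = 1.3120
Iter 2: z = -0.4288 + 2.0141i, |z|^2 = 4.2404
Escaped at iteration 2

Answer: 2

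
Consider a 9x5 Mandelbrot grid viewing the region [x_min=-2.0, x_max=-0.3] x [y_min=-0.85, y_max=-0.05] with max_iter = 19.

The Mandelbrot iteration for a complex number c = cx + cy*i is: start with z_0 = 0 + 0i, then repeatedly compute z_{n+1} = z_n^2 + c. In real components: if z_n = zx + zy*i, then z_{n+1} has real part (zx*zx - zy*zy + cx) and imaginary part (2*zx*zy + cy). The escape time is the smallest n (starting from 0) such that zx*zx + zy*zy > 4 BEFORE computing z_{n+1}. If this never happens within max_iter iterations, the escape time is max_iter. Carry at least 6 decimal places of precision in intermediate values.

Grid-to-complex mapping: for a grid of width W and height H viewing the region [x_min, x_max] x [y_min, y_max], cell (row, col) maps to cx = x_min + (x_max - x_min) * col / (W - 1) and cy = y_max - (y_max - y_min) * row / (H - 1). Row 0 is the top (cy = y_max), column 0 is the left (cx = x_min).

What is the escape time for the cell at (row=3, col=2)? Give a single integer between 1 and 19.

Answer: 3

Derivation:
z_0 = 0 + 0i, c = -1.5750 + -0.6500i
Iter 1: z = -1.5750 + -0.6500i, |z|^2 = 2.9031
Iter 2: z = 0.4831 + 1.3975i, |z|^2 = 2.1864
Iter 3: z = -3.2946 + 0.7003i, |z|^2 = 11.3448
Escaped at iteration 3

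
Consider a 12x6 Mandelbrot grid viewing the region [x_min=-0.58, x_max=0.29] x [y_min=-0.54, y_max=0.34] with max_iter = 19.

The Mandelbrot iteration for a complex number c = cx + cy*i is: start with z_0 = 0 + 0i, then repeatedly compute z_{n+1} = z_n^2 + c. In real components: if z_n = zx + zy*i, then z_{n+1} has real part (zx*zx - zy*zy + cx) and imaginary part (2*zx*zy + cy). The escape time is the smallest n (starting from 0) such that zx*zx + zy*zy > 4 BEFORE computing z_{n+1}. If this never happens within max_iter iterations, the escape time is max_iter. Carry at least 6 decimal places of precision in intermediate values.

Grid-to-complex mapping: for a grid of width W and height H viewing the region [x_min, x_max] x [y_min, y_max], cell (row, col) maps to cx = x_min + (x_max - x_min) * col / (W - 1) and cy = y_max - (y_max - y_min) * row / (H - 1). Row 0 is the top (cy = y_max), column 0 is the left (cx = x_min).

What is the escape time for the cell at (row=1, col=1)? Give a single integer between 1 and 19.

z_0 = 0 + 0i, c = -0.5009 + 0.1640i
Iter 1: z = -0.5009 + 0.1640i, |z|^2 = 0.2778
Iter 2: z = -0.2769 + -0.0003i, |z|^2 = 0.0767
Iter 3: z = -0.4242 + 0.1642i, |z|^2 = 0.2069
Iter 4: z = -0.3479 + 0.0247i, |z|^2 = 0.1216
Iter 5: z = -0.3805 + 0.1468i, |z|^2 = 0.1663
Iter 6: z = -0.3777 + 0.0523i, |z|^2 = 0.1454
Iter 7: z = -0.3610 + 0.1245i, |z|^2 = 0.1458
Iter 8: z = -0.3861 + 0.0741i, |z|^2 = 0.1546
Iter 9: z = -0.3573 + 0.1068i, |z|^2 = 0.1391
Iter 10: z = -0.3846 + 0.0877i, |z|^2 = 0.1556
Iter 11: z = -0.3607 + 0.0965i, |z|^2 = 0.1394
Iter 12: z = -0.3802 + 0.0944i, |z|^2 = 0.1534
Iter 13: z = -0.3653 + 0.0923i, |z|^2 = 0.1420
Iter 14: z = -0.3760 + 0.0966i, |z|^2 = 0.1507
Iter 15: z = -0.3689 + 0.0914i, |z|^2 = 0.1444
Iter 16: z = -0.3732 + 0.0966i, |z|^2 = 0.1486
Iter 17: z = -0.3710 + 0.0919i, |z|^2 = 0.1461
Iter 18: z = -0.3717 + 0.0958i, |z|^2 = 0.1474

Answer: 19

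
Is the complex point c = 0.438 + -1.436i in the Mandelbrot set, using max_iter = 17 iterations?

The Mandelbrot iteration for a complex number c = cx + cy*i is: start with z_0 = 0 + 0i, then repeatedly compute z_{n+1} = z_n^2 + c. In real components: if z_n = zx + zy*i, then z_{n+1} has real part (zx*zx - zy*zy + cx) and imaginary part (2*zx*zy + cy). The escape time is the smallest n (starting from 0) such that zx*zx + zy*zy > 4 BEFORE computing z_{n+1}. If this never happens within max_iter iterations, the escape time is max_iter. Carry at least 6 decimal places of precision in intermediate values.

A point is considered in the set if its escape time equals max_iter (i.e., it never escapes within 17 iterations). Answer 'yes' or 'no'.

z_0 = 0 + 0i, c = 0.4380 + -1.4360i
Iter 1: z = 0.4380 + -1.4360i, |z|^2 = 2.2539
Iter 2: z = -1.4323 + -2.6939i, |z|^2 = 9.3086
Escaped at iteration 2

Answer: no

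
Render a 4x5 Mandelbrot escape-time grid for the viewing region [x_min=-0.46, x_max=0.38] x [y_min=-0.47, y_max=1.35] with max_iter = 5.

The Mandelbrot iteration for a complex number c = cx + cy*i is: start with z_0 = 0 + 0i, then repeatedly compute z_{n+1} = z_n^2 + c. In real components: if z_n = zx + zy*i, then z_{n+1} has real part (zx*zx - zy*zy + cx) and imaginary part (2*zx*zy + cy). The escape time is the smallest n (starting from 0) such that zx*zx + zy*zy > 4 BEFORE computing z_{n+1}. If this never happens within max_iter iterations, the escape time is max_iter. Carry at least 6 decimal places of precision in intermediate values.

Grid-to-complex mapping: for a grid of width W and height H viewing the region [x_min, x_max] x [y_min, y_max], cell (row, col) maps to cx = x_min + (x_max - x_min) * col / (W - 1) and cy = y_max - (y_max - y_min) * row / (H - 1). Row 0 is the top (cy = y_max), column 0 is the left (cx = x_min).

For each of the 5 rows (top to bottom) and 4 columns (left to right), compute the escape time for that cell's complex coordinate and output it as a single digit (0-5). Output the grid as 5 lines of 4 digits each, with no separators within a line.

(row=0, col=0): c = -0.4600 + 1.3500i → escape time 2
(row=0, col=1): c = -0.1800 + 1.3500i → escape time 2
(row=0, col=2): c = 0.1000 + 1.3500i → escape time 2
(row=0, col=3): c = 0.3800 + 1.3500i → escape time 2
(row=1, col=0): c = -0.4600 + 0.8950i → escape time 5
(row=1, col=1): c = -0.1800 + 0.8950i → escape time 5
(row=1, col=2): c = 0.1000 + 0.8950i → escape time 5
(row=1, col=3): c = 0.3800 + 0.8950i → escape time 3
(row=2, col=0): c = -0.4600 + 0.4400i → escape time 5
(row=2, col=1): c = -0.1800 + 0.4400i → escape time 5
(row=2, col=2): c = 0.1000 + 0.4400i → escape time 5
(row=2, col=3): c = 0.3800 + 0.4400i → escape time 5
(row=3, col=0): c = -0.4600 + -0.0150i → escape time 5
(row=3, col=1): c = -0.1800 + -0.0150i → escape time 5
(row=3, col=2): c = 0.1000 + -0.0150i → escape time 5
(row=3, col=3): c = 0.3800 + -0.0150i → escape time 5
(row=4, col=0): c = -0.4600 + -0.4700i → escape time 5
(row=4, col=1): c = -0.1800 + -0.4700i → escape time 5
(row=4, col=2): c = 0.1000 + -0.4700i → escape time 5
(row=4, col=3): c = 0.3800 + -0.4700i → escape time 5

Answer: 2222
5553
5555
5555
5555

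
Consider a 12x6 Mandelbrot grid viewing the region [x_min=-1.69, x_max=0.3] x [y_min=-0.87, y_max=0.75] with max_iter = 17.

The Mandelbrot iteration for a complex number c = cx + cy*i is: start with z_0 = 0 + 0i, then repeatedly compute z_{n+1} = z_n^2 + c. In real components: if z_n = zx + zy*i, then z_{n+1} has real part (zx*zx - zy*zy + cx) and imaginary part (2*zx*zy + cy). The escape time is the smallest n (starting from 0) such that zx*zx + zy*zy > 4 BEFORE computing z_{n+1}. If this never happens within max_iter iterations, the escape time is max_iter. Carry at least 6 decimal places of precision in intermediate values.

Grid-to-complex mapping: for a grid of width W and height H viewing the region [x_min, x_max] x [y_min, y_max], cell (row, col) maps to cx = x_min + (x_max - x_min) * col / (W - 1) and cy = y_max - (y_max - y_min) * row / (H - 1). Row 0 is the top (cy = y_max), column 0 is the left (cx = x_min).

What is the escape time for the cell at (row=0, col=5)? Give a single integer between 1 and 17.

z_0 = 0 + 0i, c = -0.7855 + 0.7500i
Iter 1: z = -0.7855 + 0.7500i, |z|^2 = 1.1794
Iter 2: z = -0.7310 + -0.4282i, |z|^2 = 0.7177
Iter 3: z = -0.4344 + 1.3760i, |z|^2 = 2.0821
Iter 4: z = -2.4902 + -0.4455i, |z|^2 = 6.3994
Escaped at iteration 4

Answer: 4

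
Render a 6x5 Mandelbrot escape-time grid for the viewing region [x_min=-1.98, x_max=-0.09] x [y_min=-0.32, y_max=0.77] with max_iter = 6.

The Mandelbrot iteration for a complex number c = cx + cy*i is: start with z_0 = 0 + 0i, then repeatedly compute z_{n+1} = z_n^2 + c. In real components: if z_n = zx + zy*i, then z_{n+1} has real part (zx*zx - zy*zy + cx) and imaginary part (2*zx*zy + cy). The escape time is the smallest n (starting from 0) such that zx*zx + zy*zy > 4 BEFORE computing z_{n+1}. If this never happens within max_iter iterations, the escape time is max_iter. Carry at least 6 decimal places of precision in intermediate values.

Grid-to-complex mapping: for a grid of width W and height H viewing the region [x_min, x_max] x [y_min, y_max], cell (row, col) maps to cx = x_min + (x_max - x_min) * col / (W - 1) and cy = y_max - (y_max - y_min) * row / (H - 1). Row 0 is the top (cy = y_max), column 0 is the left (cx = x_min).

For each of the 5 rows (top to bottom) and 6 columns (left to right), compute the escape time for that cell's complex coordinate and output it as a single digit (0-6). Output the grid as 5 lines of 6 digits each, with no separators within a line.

Answer: 133466
135666
256666
566666
146666

Derivation:
(row=0, col=0): c = -1.9800 + 0.7700i → escape time 1
(row=0, col=1): c = -1.6020 + 0.7700i → escape time 3
(row=0, col=2): c = -1.2240 + 0.7700i → escape time 3
(row=0, col=3): c = -0.8460 + 0.7700i → escape time 4
(row=0, col=4): c = -0.4680 + 0.7700i → escape time 6
(row=0, col=5): c = -0.0900 + 0.7700i → escape time 6
(row=1, col=0): c = -1.9800 + 0.4975i → escape time 1
(row=1, col=1): c = -1.6020 + 0.4975i → escape time 3
(row=1, col=2): c = -1.2240 + 0.4975i → escape time 5
(row=1, col=3): c = -0.8460 + 0.4975i → escape time 6
(row=1, col=4): c = -0.4680 + 0.4975i → escape time 6
(row=1, col=5): c = -0.0900 + 0.4975i → escape time 6
(row=2, col=0): c = -1.9800 + 0.2250i → escape time 2
(row=2, col=1): c = -1.6020 + 0.2250i → escape time 5
(row=2, col=2): c = -1.2240 + 0.2250i → escape time 6
(row=2, col=3): c = -0.8460 + 0.2250i → escape time 6
(row=2, col=4): c = -0.4680 + 0.2250i → escape time 6
(row=2, col=5): c = -0.0900 + 0.2250i → escape time 6
(row=3, col=0): c = -1.9800 + -0.0475i → escape time 5
(row=3, col=1): c = -1.6020 + -0.0475i → escape time 6
(row=3, col=2): c = -1.2240 + -0.0475i → escape time 6
(row=3, col=3): c = -0.8460 + -0.0475i → escape time 6
(row=3, col=4): c = -0.4680 + -0.0475i → escape time 6
(row=3, col=5): c = -0.0900 + -0.0475i → escape time 6
(row=4, col=0): c = -1.9800 + -0.3200i → escape time 1
(row=4, col=1): c = -1.6020 + -0.3200i → escape time 4
(row=4, col=2): c = -1.2240 + -0.3200i → escape time 6
(row=4, col=3): c = -0.8460 + -0.3200i → escape time 6
(row=4, col=4): c = -0.4680 + -0.3200i → escape time 6
(row=4, col=5): c = -0.0900 + -0.3200i → escape time 6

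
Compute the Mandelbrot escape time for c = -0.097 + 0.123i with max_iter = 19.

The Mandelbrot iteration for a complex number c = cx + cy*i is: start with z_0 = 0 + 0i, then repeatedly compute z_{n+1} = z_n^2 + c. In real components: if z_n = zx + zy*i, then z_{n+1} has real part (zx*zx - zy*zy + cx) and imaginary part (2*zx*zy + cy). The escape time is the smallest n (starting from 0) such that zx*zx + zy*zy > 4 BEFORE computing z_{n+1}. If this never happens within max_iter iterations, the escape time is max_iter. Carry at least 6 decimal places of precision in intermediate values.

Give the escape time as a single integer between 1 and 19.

z_0 = 0 + 0i, c = -0.0970 + 0.1230i
Iter 1: z = -0.0970 + 0.1230i, |z|^2 = 0.0245
Iter 2: z = -0.1027 + 0.0991i, |z|^2 = 0.0204
Iter 3: z = -0.0963 + 0.1026i, |z|^2 = 0.0198
Iter 4: z = -0.0983 + 0.1032i, |z|^2 = 0.0203
Iter 5: z = -0.0980 + 0.1027i, |z|^2 = 0.0202
Iter 6: z = -0.0979 + 0.1029i, |z|^2 = 0.0202
Iter 7: z = -0.0980 + 0.1028i, |z|^2 = 0.0202
Iter 8: z = -0.0980 + 0.1028i, |z|^2 = 0.0202
Iter 9: z = -0.0980 + 0.1028i, |z|^2 = 0.0202
Iter 10: z = -0.0980 + 0.1028i, |z|^2 = 0.0202
Iter 11: z = -0.0980 + 0.1028i, |z|^2 = 0.0202
Iter 12: z = -0.0980 + 0.1028i, |z|^2 = 0.0202
Iter 13: z = -0.0980 + 0.1028i, |z|^2 = 0.0202
Iter 14: z = -0.0980 + 0.1028i, |z|^2 = 0.0202
Iter 15: z = -0.0980 + 0.1028i, |z|^2 = 0.0202
Iter 16: z = -0.0980 + 0.1028i, |z|^2 = 0.0202
Iter 17: z = -0.0980 + 0.1028i, |z|^2 = 0.0202
Iter 18: z = -0.0980 + 0.1028i, |z|^2 = 0.0202

Answer: 19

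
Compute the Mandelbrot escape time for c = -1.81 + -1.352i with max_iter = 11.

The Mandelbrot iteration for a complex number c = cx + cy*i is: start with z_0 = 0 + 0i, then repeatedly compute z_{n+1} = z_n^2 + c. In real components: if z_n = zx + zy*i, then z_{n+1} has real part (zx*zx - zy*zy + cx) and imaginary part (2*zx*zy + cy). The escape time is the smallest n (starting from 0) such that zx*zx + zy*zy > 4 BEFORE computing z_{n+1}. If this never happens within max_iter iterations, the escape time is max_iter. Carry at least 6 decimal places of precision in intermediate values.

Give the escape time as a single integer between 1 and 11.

z_0 = 0 + 0i, c = -1.8100 + -1.3520i
Iter 1: z = -1.8100 + -1.3520i, |z|^2 = 5.1040
Escaped at iteration 1

Answer: 1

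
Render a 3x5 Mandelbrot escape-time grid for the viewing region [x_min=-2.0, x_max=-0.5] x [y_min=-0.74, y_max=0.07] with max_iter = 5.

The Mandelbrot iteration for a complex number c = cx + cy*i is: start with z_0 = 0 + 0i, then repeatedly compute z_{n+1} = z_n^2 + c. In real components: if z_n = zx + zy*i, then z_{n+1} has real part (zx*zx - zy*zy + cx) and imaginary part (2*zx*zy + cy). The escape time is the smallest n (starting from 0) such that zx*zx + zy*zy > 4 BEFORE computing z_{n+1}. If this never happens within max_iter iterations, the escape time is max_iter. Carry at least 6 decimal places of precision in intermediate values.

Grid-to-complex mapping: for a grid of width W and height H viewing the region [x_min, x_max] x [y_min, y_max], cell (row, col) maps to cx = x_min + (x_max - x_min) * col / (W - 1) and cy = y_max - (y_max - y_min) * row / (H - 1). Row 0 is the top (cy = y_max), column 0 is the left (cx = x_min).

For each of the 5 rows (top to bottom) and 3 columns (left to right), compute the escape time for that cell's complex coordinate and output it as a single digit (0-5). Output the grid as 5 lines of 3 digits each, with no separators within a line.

Answer: 155
155
155
145
135

Derivation:
(row=0, col=0): c = -2.0000 + 0.0700i → escape time 1
(row=0, col=1): c = -1.2500 + 0.0700i → escape time 5
(row=0, col=2): c = -0.5000 + 0.0700i → escape time 5
(row=1, col=0): c = -2.0000 + -0.1325i → escape time 1
(row=1, col=1): c = -1.2500 + -0.1325i → escape time 5
(row=1, col=2): c = -0.5000 + -0.1325i → escape time 5
(row=2, col=0): c = -2.0000 + -0.3350i → escape time 1
(row=2, col=1): c = -1.2500 + -0.3350i → escape time 5
(row=2, col=2): c = -0.5000 + -0.3350i → escape time 5
(row=3, col=0): c = -2.0000 + -0.5375i → escape time 1
(row=3, col=1): c = -1.2500 + -0.5375i → escape time 4
(row=3, col=2): c = -0.5000 + -0.5375i → escape time 5
(row=4, col=0): c = -2.0000 + -0.7400i → escape time 1
(row=4, col=1): c = -1.2500 + -0.7400i → escape time 3
(row=4, col=2): c = -0.5000 + -0.7400i → escape time 5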